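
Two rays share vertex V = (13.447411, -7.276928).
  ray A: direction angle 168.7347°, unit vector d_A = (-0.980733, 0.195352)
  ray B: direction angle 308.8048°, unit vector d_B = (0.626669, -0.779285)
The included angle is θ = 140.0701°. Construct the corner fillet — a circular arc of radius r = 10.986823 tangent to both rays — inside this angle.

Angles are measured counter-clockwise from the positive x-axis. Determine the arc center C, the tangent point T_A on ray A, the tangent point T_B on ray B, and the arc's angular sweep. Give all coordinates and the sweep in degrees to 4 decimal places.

bisector direction at 238.7697° = (-0.518479,-0.855091)
center distance |VC| = r/sin(θ/2) = 10.986823/sin(70.0350°) = 11.689332
C = V + |VC|·bis = (7.3867,-17.2724)
T_A = V + ((C−V)·d_A)·d_A = V + 3.9913·d_A = (9.5330,-6.4972)
T_B = V + ((C−V)·d_B)·d_B = V + 3.9913·d_B = (15.9486,-10.3873)
sweep = 180° − θ = 39.9299°

center=(7.3867,-17.2724) T_A=(9.5330,-6.4972) T_B=(15.9486,-10.3873) sweep=39.9299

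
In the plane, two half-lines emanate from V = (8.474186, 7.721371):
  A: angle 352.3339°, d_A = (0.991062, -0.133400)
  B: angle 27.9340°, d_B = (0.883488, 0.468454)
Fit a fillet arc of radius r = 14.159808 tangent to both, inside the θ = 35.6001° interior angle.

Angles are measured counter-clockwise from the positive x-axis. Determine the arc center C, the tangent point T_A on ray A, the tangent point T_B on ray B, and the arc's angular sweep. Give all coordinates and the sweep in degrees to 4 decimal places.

center=(54.0714,15.8714) T_A=(52.1825,1.8381) T_B=(47.4382,28.3814) sweep=144.3999

bisector direction at 10.1340° = (0.984399,0.175950)
center distance |VC| = r/sin(θ/2) = 14.159808/sin(17.8000°) = 46.319879
C = V + |VC|·bis = (54.0714,15.8714)
T_A = V + ((C−V)·d_A)·d_A = V + 44.1025·d_A = (52.1825,1.8381)
T_B = V + ((C−V)·d_B)·d_B = V + 44.1025·d_B = (47.4382,28.3814)
sweep = 180° − θ = 144.3999°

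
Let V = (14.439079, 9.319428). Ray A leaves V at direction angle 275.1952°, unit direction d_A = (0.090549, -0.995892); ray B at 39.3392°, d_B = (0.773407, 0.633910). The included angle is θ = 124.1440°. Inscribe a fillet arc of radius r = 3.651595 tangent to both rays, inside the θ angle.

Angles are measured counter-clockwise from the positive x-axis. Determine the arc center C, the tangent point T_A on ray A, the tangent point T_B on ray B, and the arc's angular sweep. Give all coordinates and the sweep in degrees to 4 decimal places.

bisector direction at 337.2672° = (0.922317,-0.386434)
center distance |VC| = r/sin(θ/2) = 3.651595/sin(62.0720°) = 4.132929
C = V + |VC|·bis = (18.2509,7.7223)
T_A = V + ((C−V)·d_A)·d_A = V + 1.9357·d_A = (14.6144,7.3917)
T_B = V + ((C−V)·d_B)·d_B = V + 1.9357·d_B = (15.9362,10.5465)
sweep = 180° − θ = 55.8560°

center=(18.2509,7.7223) T_A=(14.6144,7.3917) T_B=(15.9362,10.5465) sweep=55.8560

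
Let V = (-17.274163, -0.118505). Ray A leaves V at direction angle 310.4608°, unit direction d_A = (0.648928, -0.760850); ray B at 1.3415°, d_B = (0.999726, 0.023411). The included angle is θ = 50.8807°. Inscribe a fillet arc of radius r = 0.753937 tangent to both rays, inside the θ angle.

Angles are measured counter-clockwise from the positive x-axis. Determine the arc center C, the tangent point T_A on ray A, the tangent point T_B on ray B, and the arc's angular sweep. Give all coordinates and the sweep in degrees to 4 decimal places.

bisector direction at 335.9012° = (0.912842,-0.408312)
center distance |VC| = r/sin(θ/2) = 0.753937/sin(25.4403°) = 1.755092
C = V + |VC|·bis = (-15.6720,-0.8351)
T_A = V + ((C−V)·d_A)·d_A = V + 1.5849·d_A = (-16.2457,-1.3244)
T_B = V + ((C−V)·d_B)·d_B = V + 1.5849·d_B = (-15.6897,-0.0814)
sweep = 180° − θ = 129.1193°

center=(-15.6720,-0.8351) T_A=(-16.2457,-1.3244) T_B=(-15.6897,-0.0814) sweep=129.1193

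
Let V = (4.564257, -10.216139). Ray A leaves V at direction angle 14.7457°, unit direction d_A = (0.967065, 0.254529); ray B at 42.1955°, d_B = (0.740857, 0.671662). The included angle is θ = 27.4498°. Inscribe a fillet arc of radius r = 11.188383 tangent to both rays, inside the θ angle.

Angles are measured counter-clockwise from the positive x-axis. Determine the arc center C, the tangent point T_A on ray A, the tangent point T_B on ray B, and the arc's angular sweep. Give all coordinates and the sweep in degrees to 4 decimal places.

bisector direction at 28.4706° = (0.879062,0.476708)
center distance |VC| = r/sin(θ/2) = 11.188383/sin(13.7249°) = 47.156565
C = V + |VC|·bis = (46.0178,12.2638)
T_A = V + ((C−V)·d_A)·d_A = V + 45.8101·d_A = (48.8656,1.4439)
T_B = V + ((C−V)·d_B)·d_B = V + 45.8101·d_B = (38.5030,20.5528)
sweep = 180° − θ = 152.5502°

center=(46.0178,12.2638) T_A=(48.8656,1.4439) T_B=(38.5030,20.5528) sweep=152.5502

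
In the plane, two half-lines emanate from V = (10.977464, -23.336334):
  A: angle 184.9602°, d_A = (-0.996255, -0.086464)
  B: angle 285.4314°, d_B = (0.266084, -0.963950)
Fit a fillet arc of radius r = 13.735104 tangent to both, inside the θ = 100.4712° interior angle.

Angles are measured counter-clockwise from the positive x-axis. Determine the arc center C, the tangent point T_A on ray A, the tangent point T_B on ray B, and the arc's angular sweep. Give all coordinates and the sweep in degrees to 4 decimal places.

bisector direction at 235.1958° = (-0.570774,-0.821107)
center distance |VC| = r/sin(θ/2) = 13.735104/sin(50.2356°) = 17.868403
C = V + |VC|·bis = (0.7786,-38.0082)
T_A = V + ((C−V)·d_A)·d_A = V + 11.4292·d_A = (-0.4089,-24.3245)
T_B = V + ((C−V)·d_B)·d_B = V + 11.4292·d_B = (14.0186,-34.3535)
sweep = 180° − θ = 79.5288°

center=(0.7786,-38.0082) T_A=(-0.4089,-24.3245) T_B=(14.0186,-34.3535) sweep=79.5288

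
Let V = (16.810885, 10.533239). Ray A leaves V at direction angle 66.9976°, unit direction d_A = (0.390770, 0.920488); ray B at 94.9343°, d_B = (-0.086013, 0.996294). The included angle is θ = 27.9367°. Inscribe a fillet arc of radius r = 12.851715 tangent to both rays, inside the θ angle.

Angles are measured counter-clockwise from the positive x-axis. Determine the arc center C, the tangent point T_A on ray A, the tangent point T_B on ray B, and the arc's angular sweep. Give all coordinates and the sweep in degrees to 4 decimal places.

bisector direction at 80.9660° = (0.157021,0.987595)
center distance |VC| = r/sin(θ/2) = 12.851715/sin(13.9683°) = 53.241372
C = V + |VC|·bis = (25.1709,63.1142)
T_A = V + ((C−V)·d_A)·d_A = V + 51.6670·d_A = (37.0008,58.0921)
T_B = V + ((C−V)·d_B)·d_B = V + 51.6670·d_B = (12.3668,62.0087)
sweep = 180° − θ = 152.0633°

center=(25.1709,63.1142) T_A=(37.0008,58.0921) T_B=(12.3668,62.0087) sweep=152.0633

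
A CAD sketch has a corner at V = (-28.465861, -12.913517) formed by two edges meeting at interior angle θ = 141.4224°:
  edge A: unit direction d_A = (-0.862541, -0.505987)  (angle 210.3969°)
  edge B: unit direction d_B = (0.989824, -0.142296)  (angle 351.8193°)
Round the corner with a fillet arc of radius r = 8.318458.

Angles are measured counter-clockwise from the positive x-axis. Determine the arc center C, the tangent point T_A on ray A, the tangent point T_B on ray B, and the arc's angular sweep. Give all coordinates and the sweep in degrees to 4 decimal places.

bisector direction at 281.1081° = (0.192661,-0.981265)
center distance |VC| = r/sin(θ/2) = 8.318458/sin(70.7112°) = 8.813181
C = V + |VC|·bis = (-26.7679,-21.5616)
T_A = V + ((C−V)·d_A)·d_A = V + 2.9113·d_A = (-30.9769,-14.3866)
T_B = V + ((C−V)·d_B)·d_B = V + 2.9113·d_B = (-25.5842,-13.3278)
sweep = 180° − θ = 38.5776°

center=(-26.7679,-21.5616) T_A=(-30.9769,-14.3866) T_B=(-25.5842,-13.3278) sweep=38.5776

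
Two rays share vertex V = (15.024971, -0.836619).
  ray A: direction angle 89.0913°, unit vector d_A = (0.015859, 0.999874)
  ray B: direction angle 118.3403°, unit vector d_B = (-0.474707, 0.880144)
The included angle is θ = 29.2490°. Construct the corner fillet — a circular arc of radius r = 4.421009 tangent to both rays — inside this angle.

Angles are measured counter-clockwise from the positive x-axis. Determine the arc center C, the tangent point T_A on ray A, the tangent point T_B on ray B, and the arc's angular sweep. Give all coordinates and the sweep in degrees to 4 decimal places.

center=(10.8732,16.1742) T_A=(15.2937,16.1041) T_B=(6.9821,14.0755) sweep=150.7510

bisector direction at 103.7158° = (-0.237106,0.971484)
center distance |VC| = r/sin(θ/2) = 4.421009/sin(14.6245°) = 17.510116
C = V + |VC|·bis = (10.8732,16.1742)
T_A = V + ((C−V)·d_A)·d_A = V + 16.9428·d_A = (15.2937,16.1041)
T_B = V + ((C−V)·d_B)·d_B = V + 16.9428·d_B = (6.9821,14.0755)
sweep = 180° − θ = 150.7510°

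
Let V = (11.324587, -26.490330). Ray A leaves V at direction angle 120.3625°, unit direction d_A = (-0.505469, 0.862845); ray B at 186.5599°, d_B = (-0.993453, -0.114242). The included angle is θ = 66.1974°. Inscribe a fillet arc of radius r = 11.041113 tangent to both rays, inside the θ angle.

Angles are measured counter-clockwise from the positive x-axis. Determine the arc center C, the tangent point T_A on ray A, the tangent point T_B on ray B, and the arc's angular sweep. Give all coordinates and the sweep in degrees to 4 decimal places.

center=(-6.7638,-17.4565) T_A=(2.7630,-11.8756) T_B=(-5.5024,-28.4253) sweep=113.8026

bisector direction at 153.4612° = (-0.894632,0.446804)
center distance |VC| = r/sin(θ/2) = 11.041113/sin(33.0987°) = 20.218747
C = V + |VC|·bis = (-6.7638,-17.4565)
T_A = V + ((C−V)·d_A)·d_A = V + 16.9379·d_A = (2.7630,-11.8756)
T_B = V + ((C−V)·d_B)·d_B = V + 16.9379·d_B = (-5.5024,-28.4253)
sweep = 180° − θ = 113.8026°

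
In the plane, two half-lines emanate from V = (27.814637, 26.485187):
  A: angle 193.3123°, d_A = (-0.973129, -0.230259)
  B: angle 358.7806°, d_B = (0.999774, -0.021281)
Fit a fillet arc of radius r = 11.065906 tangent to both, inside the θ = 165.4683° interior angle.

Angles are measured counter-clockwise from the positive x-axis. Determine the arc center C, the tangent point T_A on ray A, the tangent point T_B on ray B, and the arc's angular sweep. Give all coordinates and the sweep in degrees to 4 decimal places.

center=(28.9897,15.3918) T_A=(26.4417,26.1603) T_B=(29.2252,26.4552) sweep=14.5317

bisector direction at 276.0464° = (0.105335,-0.994437)
center distance |VC| = r/sin(θ/2) = 11.065906/sin(82.7341°) = 11.155485
C = V + |VC|·bis = (28.9897,15.3918)
T_A = V + ((C−V)·d_A)·d_A = V + 1.4109·d_A = (26.4417,26.1603)
T_B = V + ((C−V)·d_B)·d_B = V + 1.4109·d_B = (29.2252,26.4552)
sweep = 180° − θ = 14.5317°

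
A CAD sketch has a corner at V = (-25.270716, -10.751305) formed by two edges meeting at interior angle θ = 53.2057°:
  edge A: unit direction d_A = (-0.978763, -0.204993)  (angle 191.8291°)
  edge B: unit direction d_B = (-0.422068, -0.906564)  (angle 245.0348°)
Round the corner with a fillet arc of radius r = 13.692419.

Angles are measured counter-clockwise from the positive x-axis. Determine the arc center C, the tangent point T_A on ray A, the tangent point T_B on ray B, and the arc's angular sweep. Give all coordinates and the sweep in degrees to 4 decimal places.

bisector direction at 218.4320° = (-0.783347,-0.621585)
center distance |VC| = r/sin(θ/2) = 13.692419/sin(26.6029°) = 30.576842
C = V + |VC|·bis = (-49.2230,-29.7574)
T_A = V + ((C−V)·d_A)·d_A = V + 27.3397·d_A = (-52.0298,-16.3558)
T_B = V + ((C−V)·d_B)·d_B = V + 27.3397·d_B = (-36.8099,-35.5365)
sweep = 180° − θ = 126.7943°

center=(-49.2230,-29.7574) T_A=(-52.0298,-16.3558) T_B=(-36.8099,-35.5365) sweep=126.7943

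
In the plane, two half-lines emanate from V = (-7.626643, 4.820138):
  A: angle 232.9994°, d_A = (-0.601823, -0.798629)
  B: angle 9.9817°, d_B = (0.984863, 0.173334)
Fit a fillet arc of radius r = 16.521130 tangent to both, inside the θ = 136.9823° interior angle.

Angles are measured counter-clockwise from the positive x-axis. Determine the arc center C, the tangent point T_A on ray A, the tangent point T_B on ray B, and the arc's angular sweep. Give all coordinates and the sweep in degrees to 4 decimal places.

bisector direction at 301.4905° = (0.522358,-0.852726)
center distance |VC| = r/sin(θ/2) = 16.521130/sin(68.4912°) = 17.757764
C = V + |VC|·bis = (1.6493,-10.3224)
T_A = V + ((C−V)·d_A)·d_A = V + 6.5108·d_A = (-11.5450,-0.3796)
T_B = V + ((C−V)·d_B)·d_B = V + 6.5108·d_B = (-1.2144,5.9487)
sweep = 180° − θ = 43.0177°

center=(1.6493,-10.3224) T_A=(-11.5450,-0.3796) T_B=(-1.2144,5.9487) sweep=43.0177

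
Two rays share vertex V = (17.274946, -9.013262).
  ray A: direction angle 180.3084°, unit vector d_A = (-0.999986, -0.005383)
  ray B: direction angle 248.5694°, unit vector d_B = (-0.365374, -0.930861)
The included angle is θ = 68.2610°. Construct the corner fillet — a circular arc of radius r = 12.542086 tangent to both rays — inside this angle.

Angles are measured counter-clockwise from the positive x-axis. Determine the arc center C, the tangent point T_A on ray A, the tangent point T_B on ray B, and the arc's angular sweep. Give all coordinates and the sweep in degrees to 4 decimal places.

bisector direction at 214.4389° = (-0.824730,-0.565527)
center distance |VC| = r/sin(θ/2) = 12.542086/sin(34.1305°) = 22.353483
C = V + |VC|·bis = (-1.1606,-21.6548)
T_A = V + ((C−V)·d_A)·d_A = V + 18.5034·d_A = (-1.2281,-9.1129)
T_B = V + ((C−V)·d_B)·d_B = V + 18.5034·d_B = (10.5143,-26.2373)
sweep = 180° − θ = 111.7390°

center=(-1.1606,-21.6548) T_A=(-1.2281,-9.1129) T_B=(10.5143,-26.2373) sweep=111.7390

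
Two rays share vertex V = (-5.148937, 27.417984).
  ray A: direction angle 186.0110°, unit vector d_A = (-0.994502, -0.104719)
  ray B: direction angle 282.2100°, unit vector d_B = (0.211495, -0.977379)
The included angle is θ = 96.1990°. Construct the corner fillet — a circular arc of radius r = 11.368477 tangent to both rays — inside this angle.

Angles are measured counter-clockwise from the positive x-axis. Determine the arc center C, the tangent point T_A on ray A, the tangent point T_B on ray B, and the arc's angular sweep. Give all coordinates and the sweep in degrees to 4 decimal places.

center=(-14.1029,15.0438) T_A=(-15.2934,26.3498) T_B=(-2.9916,17.4482) sweep=83.8010

bisector direction at 234.1105° = (-0.586224,-0.810149)
center distance |VC| = r/sin(θ/2) = 11.368477/sin(48.0995°) = 15.273935
C = V + |VC|·bis = (-14.1029,15.0438)
T_A = V + ((C−V)·d_A)·d_A = V + 10.2005·d_A = (-15.2934,26.3498)
T_B = V + ((C−V)·d_B)·d_B = V + 10.2005·d_B = (-2.9916,17.4482)
sweep = 180° − θ = 83.8010°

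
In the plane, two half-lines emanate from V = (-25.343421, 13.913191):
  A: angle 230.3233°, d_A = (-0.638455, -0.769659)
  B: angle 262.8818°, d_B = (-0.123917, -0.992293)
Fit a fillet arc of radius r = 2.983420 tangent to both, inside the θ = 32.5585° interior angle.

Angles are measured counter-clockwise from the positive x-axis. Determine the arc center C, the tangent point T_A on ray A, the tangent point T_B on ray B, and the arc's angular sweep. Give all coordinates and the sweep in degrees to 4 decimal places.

bisector direction at 246.6025° = (-0.397107,-0.917772)
center distance |VC| = r/sin(θ/2) = 2.983420/sin(16.2793°) = 10.642943
C = V + |VC|·bis = (-29.5698,4.1454)
T_A = V + ((C−V)·d_A)·d_A = V + 10.2162·d_A = (-31.8660,6.0502)
T_B = V + ((C−V)·d_B)·d_B = V + 10.2162·d_B = (-26.6094,3.7757)
sweep = 180° − θ = 147.4415°

center=(-29.5698,4.1454) T_A=(-31.8660,6.0502) T_B=(-26.6094,3.7757) sweep=147.4415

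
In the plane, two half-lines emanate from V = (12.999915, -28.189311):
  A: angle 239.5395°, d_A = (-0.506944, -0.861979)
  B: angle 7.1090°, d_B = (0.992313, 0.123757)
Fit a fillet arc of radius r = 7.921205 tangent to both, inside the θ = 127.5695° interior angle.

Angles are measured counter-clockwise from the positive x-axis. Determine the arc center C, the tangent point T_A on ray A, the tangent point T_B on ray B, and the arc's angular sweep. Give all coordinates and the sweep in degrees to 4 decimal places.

bisector direction at 303.3243° = (0.549377,-0.835575)
center distance |VC| = r/sin(θ/2) = 7.921205/sin(63.7848°) = 8.829389
C = V + |VC|·bis = (17.8506,-35.5669)
T_A = V + ((C−V)·d_A)·d_A = V + 3.9003·d_A = (11.0227,-31.5513)
T_B = V + ((C−V)·d_B)·d_B = V + 3.9003·d_B = (16.8703,-27.7066)
sweep = 180° − θ = 52.4305°

center=(17.8506,-35.5669) T_A=(11.0227,-31.5513) T_B=(16.8703,-27.7066) sweep=52.4305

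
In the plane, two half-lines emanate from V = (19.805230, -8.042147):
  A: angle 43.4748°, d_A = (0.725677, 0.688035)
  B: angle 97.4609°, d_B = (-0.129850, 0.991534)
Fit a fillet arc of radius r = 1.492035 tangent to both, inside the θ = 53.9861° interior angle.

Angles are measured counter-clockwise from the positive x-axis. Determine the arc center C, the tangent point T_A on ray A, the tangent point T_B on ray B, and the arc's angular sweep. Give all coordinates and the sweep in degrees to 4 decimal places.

center=(20.9043,-4.9440) T_A=(21.9309,-6.0268) T_B=(19.4249,-5.1378) sweep=126.0139

bisector direction at 70.4678° = (0.334336,0.942454)
center distance |VC| = r/sin(θ/2) = 1.492035/sin(26.9931°) = 3.287272
C = V + |VC|·bis = (20.9043,-4.9440)
T_A = V + ((C−V)·d_A)·d_A = V + 2.9292·d_A = (21.9309,-6.0268)
T_B = V + ((C−V)·d_B)·d_B = V + 2.9292·d_B = (19.4249,-5.1378)
sweep = 180° − θ = 126.0139°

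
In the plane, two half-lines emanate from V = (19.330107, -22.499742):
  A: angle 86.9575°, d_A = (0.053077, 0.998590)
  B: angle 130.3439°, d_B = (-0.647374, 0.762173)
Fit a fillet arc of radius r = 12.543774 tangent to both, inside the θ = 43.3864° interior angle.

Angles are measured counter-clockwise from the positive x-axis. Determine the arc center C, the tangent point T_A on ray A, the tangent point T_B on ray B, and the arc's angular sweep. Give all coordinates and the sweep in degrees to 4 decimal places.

bisector direction at 108.6507° = (-0.319798,0.947486)
center distance |VC| = r/sin(θ/2) = 12.543774/sin(21.6932°) = 33.935433
C = V + |VC|·bis = (8.4776,9.6536)
T_A = V + ((C−V)·d_A)·d_A = V + 31.5320·d_A = (21.0037,8.9878)
T_B = V + ((C−V)·d_B)·d_B = V + 31.5320·d_B = (-1.0829,1.5331)
sweep = 180° − θ = 136.6136°

center=(8.4776,9.6536) T_A=(21.0037,8.9878) T_B=(-1.0829,1.5331) sweep=136.6136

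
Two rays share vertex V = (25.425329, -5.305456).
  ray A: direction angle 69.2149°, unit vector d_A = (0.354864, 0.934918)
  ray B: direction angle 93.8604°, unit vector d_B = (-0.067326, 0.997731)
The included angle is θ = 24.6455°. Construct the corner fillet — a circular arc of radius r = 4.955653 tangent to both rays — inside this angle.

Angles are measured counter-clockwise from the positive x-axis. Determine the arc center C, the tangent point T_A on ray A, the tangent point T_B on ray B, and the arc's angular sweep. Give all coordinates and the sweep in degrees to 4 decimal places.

center=(28.8424,17.6621) T_A=(33.4756,15.9035) T_B=(23.8980,17.3285) sweep=155.3545

bisector direction at 81.5377° = (0.147159,0.989113)
center distance |VC| = r/sin(θ/2) = 4.955653/sin(12.3227°) = 23.220373
C = V + |VC|·bis = (28.8424,17.6621)
T_A = V + ((C−V)·d_A)·d_A = V + 22.6854·d_A = (33.4756,15.9035)
T_B = V + ((C−V)·d_B)·d_B = V + 22.6854·d_B = (23.8980,17.3285)
sweep = 180° − θ = 155.3545°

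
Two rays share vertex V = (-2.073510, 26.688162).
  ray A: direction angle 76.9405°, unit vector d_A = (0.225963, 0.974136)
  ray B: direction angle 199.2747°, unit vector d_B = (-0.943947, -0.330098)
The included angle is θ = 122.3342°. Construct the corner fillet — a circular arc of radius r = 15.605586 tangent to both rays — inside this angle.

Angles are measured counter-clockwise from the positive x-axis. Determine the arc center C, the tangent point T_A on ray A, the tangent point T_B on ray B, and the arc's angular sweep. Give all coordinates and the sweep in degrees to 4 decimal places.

center=(-15.3342,38.5832) T_A=(-0.1323,35.0569) T_B=(-10.1829,23.8523) sweep=57.6658

bisector direction at 138.1076° = (-0.744400,0.667734)
center distance |VC| = r/sin(θ/2) = 15.605586/sin(61.1671°) = 17.813988
C = V + |VC|·bis = (-15.3342,38.5832)
T_A = V + ((C−V)·d_A)·d_A = V + 8.5909·d_A = (-0.1323,35.0569)
T_B = V + ((C−V)·d_B)·d_B = V + 8.5909·d_B = (-10.1829,23.8523)
sweep = 180° − θ = 57.6658°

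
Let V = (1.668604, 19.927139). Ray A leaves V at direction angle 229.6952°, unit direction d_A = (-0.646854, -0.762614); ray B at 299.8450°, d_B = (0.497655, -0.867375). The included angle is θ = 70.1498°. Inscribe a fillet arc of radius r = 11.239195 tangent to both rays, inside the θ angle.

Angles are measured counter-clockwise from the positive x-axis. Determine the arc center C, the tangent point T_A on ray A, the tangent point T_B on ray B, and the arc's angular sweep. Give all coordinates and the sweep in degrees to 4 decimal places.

center=(-0.1142,0.4501) T_A=(-8.6854,7.7202) T_B=(9.6344,6.0434) sweep=109.8502

bisector direction at 264.7701° = (-0.091152,-0.995837)
center distance |VC| = r/sin(θ/2) = 11.239195/sin(35.0749°) = 19.558441
C = V + |VC|·bis = (-0.1142,0.4501)
T_A = V + ((C−V)·d_A)·d_A = V + 16.0067·d_A = (-8.6854,7.7202)
T_B = V + ((C−V)·d_B)·d_B = V + 16.0067·d_B = (9.6344,6.0434)
sweep = 180° − θ = 109.8502°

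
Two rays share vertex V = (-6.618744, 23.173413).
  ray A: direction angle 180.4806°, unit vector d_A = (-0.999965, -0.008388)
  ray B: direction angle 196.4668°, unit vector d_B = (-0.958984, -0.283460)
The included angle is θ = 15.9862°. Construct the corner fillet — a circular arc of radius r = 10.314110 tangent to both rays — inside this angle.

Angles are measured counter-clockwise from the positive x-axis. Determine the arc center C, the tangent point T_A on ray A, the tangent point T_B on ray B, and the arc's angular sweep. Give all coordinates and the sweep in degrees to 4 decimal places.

bisector direction at 188.4737° = (-0.989084,-0.147355)
center distance |VC| = r/sin(θ/2) = 10.314110/sin(7.9931°) = 74.173498
C = V + |VC|·bis = (-79.9825,12.2435)
T_A = V + ((C−V)·d_A)·d_A = V + 73.4529·d_A = (-80.0690,22.5573)
T_B = V + ((C−V)·d_B)·d_B = V + 73.4529·d_B = (-77.0589,2.3525)
sweep = 180° − θ = 164.0138°

center=(-79.9825,12.2435) T_A=(-80.0690,22.5573) T_B=(-77.0589,2.3525) sweep=164.0138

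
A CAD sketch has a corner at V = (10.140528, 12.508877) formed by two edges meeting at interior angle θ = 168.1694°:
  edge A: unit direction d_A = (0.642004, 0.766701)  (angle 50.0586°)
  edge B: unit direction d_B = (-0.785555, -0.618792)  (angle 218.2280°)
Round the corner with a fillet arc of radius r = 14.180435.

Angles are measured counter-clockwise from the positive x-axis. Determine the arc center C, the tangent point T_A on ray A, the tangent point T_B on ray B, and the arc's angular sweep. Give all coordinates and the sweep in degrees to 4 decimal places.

center=(0.2116,22.7392) T_A=(11.0838,13.6353) T_B=(8.9864,11.5997) sweep=11.8306

bisector direction at 134.1433° = (-0.696455,0.717600)
center distance |VC| = r/sin(θ/2) = 14.180435/sin(84.0847°) = 14.256345
C = V + |VC|·bis = (0.2116,22.7392)
T_A = V + ((C−V)·d_A)·d_A = V + 1.4692·d_A = (11.0838,13.6353)
T_B = V + ((C−V)·d_B)·d_B = V + 1.4692·d_B = (8.9864,11.5997)
sweep = 180° − θ = 11.8306°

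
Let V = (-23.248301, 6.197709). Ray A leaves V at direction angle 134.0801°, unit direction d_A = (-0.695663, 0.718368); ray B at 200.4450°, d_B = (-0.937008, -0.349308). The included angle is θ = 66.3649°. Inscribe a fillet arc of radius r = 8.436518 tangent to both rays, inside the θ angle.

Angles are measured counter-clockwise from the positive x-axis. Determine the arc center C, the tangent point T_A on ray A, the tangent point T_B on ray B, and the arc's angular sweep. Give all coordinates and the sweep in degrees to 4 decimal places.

bisector direction at 167.2625° = (-0.975391,0.220484)
center distance |VC| = r/sin(θ/2) = 8.436518/sin(33.1825°) = 15.414602
C = V + |VC|·bis = (-38.2836,9.5964)
T_A = V + ((C−V)·d_A)·d_A = V + 12.9010·d_A = (-32.2230,15.4654)
T_B = V + ((C−V)·d_B)·d_B = V + 12.9010·d_B = (-35.3366,1.6913)
sweep = 180° − θ = 113.6351°

center=(-38.2836,9.5964) T_A=(-32.2230,15.4654) T_B=(-35.3366,1.6913) sweep=113.6351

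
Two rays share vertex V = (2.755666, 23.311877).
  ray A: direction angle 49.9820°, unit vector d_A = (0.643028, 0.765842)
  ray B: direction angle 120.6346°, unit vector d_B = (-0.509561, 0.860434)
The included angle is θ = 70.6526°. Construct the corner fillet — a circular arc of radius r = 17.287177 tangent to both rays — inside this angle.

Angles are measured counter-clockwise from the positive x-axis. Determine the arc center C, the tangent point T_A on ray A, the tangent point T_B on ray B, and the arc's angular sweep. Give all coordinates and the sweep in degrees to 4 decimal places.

center=(5.2010,53.1083) T_A=(18.4403,41.9922) T_B=(-9.6735,44.2994) sweep=109.3474

bisector direction at 85.3083° = (0.081794,0.996649)
center distance |VC| = r/sin(θ/2) = 17.287177/sin(35.3263°) = 29.896601
C = V + |VC|·bis = (5.2010,53.1083)
T_A = V + ((C−V)·d_A)·d_A = V + 24.3918·d_A = (18.4403,41.9922)
T_B = V + ((C−V)·d_B)·d_B = V + 24.3918·d_B = (-9.6735,44.2994)
sweep = 180° − θ = 109.3474°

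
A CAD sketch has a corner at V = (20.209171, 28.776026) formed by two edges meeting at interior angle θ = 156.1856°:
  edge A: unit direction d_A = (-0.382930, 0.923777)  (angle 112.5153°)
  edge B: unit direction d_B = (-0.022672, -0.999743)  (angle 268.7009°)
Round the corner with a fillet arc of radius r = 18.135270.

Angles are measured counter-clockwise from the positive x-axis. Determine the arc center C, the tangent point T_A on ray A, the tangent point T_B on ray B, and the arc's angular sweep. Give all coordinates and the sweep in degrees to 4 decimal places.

bisector direction at 190.6081° = (-0.982909,-0.184090)
center distance |VC| = r/sin(θ/2) = 18.135270/sin(78.0928°) = 18.534066
C = V + |VC|·bis = (1.9919,25.3641)
T_A = V + ((C−V)·d_A)·d_A = V + 3.8241·d_A = (18.7448,32.3086)
T_B = V + ((C−V)·d_B)·d_B = V + 3.8241·d_B = (20.1225,24.9529)
sweep = 180° − θ = 23.8144°

center=(1.9919,25.3641) T_A=(18.7448,32.3086) T_B=(20.1225,24.9529) sweep=23.8144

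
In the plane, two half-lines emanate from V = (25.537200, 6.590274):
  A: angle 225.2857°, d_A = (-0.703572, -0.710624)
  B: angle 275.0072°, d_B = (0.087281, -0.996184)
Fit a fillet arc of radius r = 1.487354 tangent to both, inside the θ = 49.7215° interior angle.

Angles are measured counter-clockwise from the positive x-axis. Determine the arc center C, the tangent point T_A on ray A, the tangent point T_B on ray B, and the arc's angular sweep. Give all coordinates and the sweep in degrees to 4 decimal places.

center=(24.3357,3.2627) T_A=(23.2787,4.3092) T_B=(25.8174,3.3925) sweep=130.2785

bisector direction at 250.1465° = (-0.339617,-0.940564)
center distance |VC| = r/sin(θ/2) = 1.487354/sin(24.8607°) = 3.537829
C = V + |VC|·bis = (24.3357,3.2627)
T_A = V + ((C−V)·d_A)·d_A = V + 3.2100·d_A = (23.2787,4.3092)
T_B = V + ((C−V)·d_B)·d_B = V + 3.2100·d_B = (25.8174,3.3925)
sweep = 180° − θ = 130.2785°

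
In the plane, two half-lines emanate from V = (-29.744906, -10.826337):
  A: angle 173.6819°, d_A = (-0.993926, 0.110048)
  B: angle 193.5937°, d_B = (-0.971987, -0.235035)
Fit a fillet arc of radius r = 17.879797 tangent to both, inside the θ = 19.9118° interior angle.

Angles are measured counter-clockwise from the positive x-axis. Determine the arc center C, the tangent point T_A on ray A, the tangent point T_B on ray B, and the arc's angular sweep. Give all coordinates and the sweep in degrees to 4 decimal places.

bisector direction at 183.6378° = (-0.997985,-0.063449)
center distance |VC| = r/sin(θ/2) = 17.879797/sin(9.9559°) = 103.417107
C = V + |VC|·bis = (-132.9536,-17.3880)
T_A = V + ((C−V)·d_A)·d_A = V + 101.8598·d_A = (-130.9860,0.3832)
T_B = V + ((C−V)·d_B)·d_B = V + 101.8598·d_B = (-128.7513,-34.7670)
sweep = 180° − θ = 160.0882°

center=(-132.9536,-17.3880) T_A=(-130.9860,0.3832) T_B=(-128.7513,-34.7670) sweep=160.0882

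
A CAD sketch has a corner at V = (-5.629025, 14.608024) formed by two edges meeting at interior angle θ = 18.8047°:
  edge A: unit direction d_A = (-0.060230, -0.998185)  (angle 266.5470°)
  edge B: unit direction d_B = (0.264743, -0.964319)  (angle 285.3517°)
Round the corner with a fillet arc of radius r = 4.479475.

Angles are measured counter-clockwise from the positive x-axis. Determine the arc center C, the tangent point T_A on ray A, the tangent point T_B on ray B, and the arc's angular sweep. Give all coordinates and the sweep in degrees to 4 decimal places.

bisector direction at 275.9494° = (0.103649,-0.994614)
center distance |VC| = r/sin(θ/2) = 4.479475/sin(9.4024°) = 27.419802
C = V + |VC|·bis = (-2.7870,-12.6641)
T_A = V + ((C−V)·d_A)·d_A = V + 27.0514·d_A = (-7.2583,-12.3943)
T_B = V + ((C−V)·d_B)·d_B = V + 27.0514·d_B = (1.5327,-11.4782)
sweep = 180° − θ = 161.1953°

center=(-2.7870,-12.6641) T_A=(-7.2583,-12.3943) T_B=(1.5327,-11.4782) sweep=161.1953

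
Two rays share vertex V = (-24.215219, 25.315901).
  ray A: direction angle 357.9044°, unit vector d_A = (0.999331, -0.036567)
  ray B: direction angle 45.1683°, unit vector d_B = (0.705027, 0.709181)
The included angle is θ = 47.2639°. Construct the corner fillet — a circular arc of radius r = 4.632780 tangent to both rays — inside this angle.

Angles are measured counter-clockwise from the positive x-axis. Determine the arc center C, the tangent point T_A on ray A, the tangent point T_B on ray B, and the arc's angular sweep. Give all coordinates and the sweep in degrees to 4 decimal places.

center=(-13.4650,29.5584) T_A=(-13.6344,24.9287) T_B=(-16.7505,32.8246) sweep=132.7361

bisector direction at 21.5364° = (0.930185,0.367091)
center distance |VC| = r/sin(θ/2) = 4.632780/sin(23.6319°) = 11.557103
C = V + |VC|·bis = (-13.4650,29.5584)
T_A = V + ((C−V)·d_A)·d_A = V + 10.5879·d_A = (-13.6344,24.9287)
T_B = V + ((C−V)·d_B)·d_B = V + 10.5879·d_B = (-16.7505,32.8246)
sweep = 180° − θ = 132.7361°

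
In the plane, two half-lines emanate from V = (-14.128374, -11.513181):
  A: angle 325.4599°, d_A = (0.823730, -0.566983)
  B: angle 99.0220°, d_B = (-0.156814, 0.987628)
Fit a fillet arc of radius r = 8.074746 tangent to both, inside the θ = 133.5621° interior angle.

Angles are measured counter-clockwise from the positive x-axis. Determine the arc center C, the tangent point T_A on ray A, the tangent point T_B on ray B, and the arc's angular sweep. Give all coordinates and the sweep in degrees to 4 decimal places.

center=(-6.6967,-6.8258) T_A=(-11.2750,-13.4772) T_B=(-14.6716,-8.0920) sweep=46.4379

bisector direction at 32.2409° = (0.845812,0.533481)
center distance |VC| = r/sin(θ/2) = 8.074746/sin(66.7810°) = 8.786401
C = V + |VC|·bis = (-6.6967,-6.8258)
T_A = V + ((C−V)·d_A)·d_A = V + 3.4640·d_A = (-11.2750,-13.4772)
T_B = V + ((C−V)·d_B)·d_B = V + 3.4640·d_B = (-14.6716,-8.0920)
sweep = 180° − θ = 46.4379°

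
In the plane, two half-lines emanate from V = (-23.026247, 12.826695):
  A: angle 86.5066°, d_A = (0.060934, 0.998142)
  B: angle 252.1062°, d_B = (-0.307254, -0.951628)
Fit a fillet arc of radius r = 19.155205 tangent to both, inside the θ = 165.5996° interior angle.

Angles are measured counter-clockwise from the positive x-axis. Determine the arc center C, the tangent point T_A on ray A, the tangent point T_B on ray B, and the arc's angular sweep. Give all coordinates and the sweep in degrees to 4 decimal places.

center=(-41.9984,16.4093) T_A=(-22.8788,15.2421) T_B=(-23.7698,10.5238) sweep=14.4004

bisector direction at 169.3064° = (-0.982634,0.185557)
center distance |VC| = r/sin(θ/2) = 19.155205/sin(82.7998°) = 19.307459
C = V + |VC|·bis = (-41.9984,16.4093)
T_A = V + ((C−V)·d_A)·d_A = V + 2.4199·d_A = (-22.8788,15.2421)
T_B = V + ((C−V)·d_B)·d_B = V + 2.4199·d_B = (-23.7698,10.5238)
sweep = 180° − θ = 14.4004°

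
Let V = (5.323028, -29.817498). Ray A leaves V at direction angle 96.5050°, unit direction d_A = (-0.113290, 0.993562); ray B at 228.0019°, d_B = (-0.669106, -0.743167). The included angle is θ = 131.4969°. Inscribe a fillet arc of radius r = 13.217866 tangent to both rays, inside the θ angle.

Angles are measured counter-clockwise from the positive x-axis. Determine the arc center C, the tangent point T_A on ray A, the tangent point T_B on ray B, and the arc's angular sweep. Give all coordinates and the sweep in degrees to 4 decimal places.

center=(-8.4843,-25.3986) T_A=(4.6484,-23.9012) T_B=(1.3387,-34.2428) sweep=48.5031

bisector direction at 162.2535° = (-0.952414,0.304807)
center distance |VC| = r/sin(θ/2) = 13.217866/sin(65.7485°) = 14.497233
C = V + |VC|·bis = (-8.4843,-25.3986)
T_A = V + ((C−V)·d_A)·d_A = V + 5.9546·d_A = (4.6484,-23.9012)
T_B = V + ((C−V)·d_B)·d_B = V + 5.9546·d_B = (1.3387,-34.2428)
sweep = 180° − θ = 48.5031°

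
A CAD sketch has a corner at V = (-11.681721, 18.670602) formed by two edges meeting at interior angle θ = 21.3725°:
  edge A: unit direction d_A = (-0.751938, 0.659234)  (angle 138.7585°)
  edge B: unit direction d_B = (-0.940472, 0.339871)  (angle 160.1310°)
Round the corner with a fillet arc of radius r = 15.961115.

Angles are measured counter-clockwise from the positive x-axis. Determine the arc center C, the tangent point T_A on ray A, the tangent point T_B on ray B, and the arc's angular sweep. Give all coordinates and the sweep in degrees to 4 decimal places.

center=(-85.8050,62.4289) T_A=(-75.2829,74.4307) T_B=(-91.2297,47.4179) sweep=158.6275

bisector direction at 149.4447° = (-0.861139,0.508369)
center distance |VC| = r/sin(θ/2) = 15.961115/sin(10.6862°) = 86.075857
C = V + |VC|·bis = (-85.8050,62.4289)
T_A = V + ((C−V)·d_A)·d_A = V + 84.5831·d_A = (-75.2829,74.4307)
T_B = V + ((C−V)·d_B)·d_B = V + 84.5831·d_B = (-91.2297,47.4179)
sweep = 180° − θ = 158.6275°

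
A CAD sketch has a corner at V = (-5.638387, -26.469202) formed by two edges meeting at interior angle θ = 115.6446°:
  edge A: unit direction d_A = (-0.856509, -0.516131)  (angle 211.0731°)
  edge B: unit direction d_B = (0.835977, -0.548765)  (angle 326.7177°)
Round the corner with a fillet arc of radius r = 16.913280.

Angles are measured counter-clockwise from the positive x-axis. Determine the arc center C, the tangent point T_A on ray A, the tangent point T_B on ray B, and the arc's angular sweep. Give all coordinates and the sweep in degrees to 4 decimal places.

bisector direction at 268.8954° = (-0.019278,-0.999814)
center distance |VC| = r/sin(θ/2) = 16.913280/sin(57.8223°) = 19.982597
C = V + |VC|·bis = (-6.0236,-46.4481)
T_A = V + ((C−V)·d_A)·d_A = V + 10.6417·d_A = (-14.7531,-31.9617)
T_B = V + ((C−V)·d_B)·d_B = V + 10.6417·d_B = (3.2578,-32.3090)
sweep = 180° − θ = 64.3554°

center=(-6.0236,-46.4481) T_A=(-14.7531,-31.9617) T_B=(3.2578,-32.3090) sweep=64.3554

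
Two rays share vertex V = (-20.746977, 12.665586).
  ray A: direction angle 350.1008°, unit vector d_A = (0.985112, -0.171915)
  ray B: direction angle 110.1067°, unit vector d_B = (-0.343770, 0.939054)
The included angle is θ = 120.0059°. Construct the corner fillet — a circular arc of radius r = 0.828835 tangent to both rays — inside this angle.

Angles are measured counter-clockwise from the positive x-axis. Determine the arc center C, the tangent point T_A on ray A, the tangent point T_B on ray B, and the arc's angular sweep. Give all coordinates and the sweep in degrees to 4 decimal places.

center=(-20.1331,13.3998) T_A=(-20.2756,12.5833) T_B=(-20.9115,13.1149) sweep=59.9941

bisector direction at 50.1037° = (0.641399,0.767207)
center distance |VC| = r/sin(θ/2) = 0.828835/sin(60.0029°) = 0.957028
C = V + |VC|·bis = (-20.1331,13.3998)
T_A = V + ((C−V)·d_A)·d_A = V + 0.4785·d_A = (-20.2756,12.5833)
T_B = V + ((C−V)·d_B)·d_B = V + 0.4785·d_B = (-20.9115,13.1149)
sweep = 180° − θ = 59.9941°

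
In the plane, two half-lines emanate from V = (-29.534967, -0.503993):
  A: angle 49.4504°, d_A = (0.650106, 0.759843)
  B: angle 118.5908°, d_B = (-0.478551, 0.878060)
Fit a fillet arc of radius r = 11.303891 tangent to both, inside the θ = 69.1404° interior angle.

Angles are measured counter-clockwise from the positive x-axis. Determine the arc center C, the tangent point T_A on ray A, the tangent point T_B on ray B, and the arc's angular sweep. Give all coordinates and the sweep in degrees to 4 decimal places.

center=(-27.4597,19.3093) T_A=(-18.8705,11.9606) T_B=(-37.3852,13.8998) sweep=110.8596

bisector direction at 84.0206° = (0.104171,0.994559)
center distance |VC| = r/sin(θ/2) = 11.303891/sin(34.5702°) = 19.921715
C = V + |VC|·bis = (-27.4597,19.3093)
T_A = V + ((C−V)·d_A)·d_A = V + 16.4042·d_A = (-18.8705,11.9606)
T_B = V + ((C−V)·d_B)·d_B = V + 16.4042·d_B = (-37.3852,13.8998)
sweep = 180° − θ = 110.8596°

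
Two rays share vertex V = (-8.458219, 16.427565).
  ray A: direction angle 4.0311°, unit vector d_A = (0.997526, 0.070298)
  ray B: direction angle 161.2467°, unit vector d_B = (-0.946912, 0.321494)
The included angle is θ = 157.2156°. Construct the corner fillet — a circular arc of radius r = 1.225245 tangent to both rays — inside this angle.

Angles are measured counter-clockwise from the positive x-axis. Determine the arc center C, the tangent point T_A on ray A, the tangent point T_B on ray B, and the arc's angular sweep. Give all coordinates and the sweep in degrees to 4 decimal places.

center=(-8.2981,17.6671) T_A=(-8.2120,16.4449) T_B=(-8.6920,16.5069) sweep=22.7844

bisector direction at 82.6389° = (0.128122,0.991758)
center distance |VC| = r/sin(θ/2) = 1.225245/sin(78.6078°) = 1.249870
C = V + |VC|·bis = (-8.2981,17.6671)
T_A = V + ((C−V)·d_A)·d_A = V + 0.2469·d_A = (-8.2120,16.4449)
T_B = V + ((C−V)·d_B)·d_B = V + 0.2469·d_B = (-8.6920,16.5069)
sweep = 180° − θ = 22.7844°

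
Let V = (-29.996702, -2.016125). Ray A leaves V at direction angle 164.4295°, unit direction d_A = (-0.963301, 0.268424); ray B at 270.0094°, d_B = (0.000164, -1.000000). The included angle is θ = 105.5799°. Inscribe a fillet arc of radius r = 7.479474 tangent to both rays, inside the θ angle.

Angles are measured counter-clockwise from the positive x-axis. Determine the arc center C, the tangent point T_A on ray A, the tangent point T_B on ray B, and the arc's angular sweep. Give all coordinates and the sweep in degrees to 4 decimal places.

bisector direction at 217.2194° = (-0.796325,-0.604869)
center distance |VC| = r/sin(θ/2) = 7.479474/sin(52.7899°) = 9.391323
C = V + |VC|·bis = (-37.4752,-7.6966)
T_A = V + ((C−V)·d_A)·d_A = V + 5.6793·d_A = (-35.4676,-0.4917)
T_B = V + ((C−V)·d_B)·d_B = V + 5.6793·d_B = (-29.9958,-7.6954)
sweep = 180° − θ = 74.4201°

center=(-37.4752,-7.6966) T_A=(-35.4676,-0.4917) T_B=(-29.9958,-7.6954) sweep=74.4201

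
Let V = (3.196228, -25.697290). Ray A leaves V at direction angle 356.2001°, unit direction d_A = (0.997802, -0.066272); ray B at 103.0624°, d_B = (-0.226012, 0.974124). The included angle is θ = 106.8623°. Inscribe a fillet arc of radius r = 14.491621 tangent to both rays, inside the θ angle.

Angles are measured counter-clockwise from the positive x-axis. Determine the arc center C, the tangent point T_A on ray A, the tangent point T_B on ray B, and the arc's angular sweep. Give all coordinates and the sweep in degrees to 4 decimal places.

center=(14.8832,-11.9500) T_A=(13.9228,-26.4097) T_B=(0.7666,-15.2252) sweep=73.1377

bisector direction at 49.6313° = (0.647704,0.761892)
center distance |VC| = r/sin(θ/2) = 14.491621/sin(53.4312°) = 18.043671
C = V + |VC|·bis = (14.8832,-11.9500)
T_A = V + ((C−V)·d_A)·d_A = V + 10.7502·d_A = (13.9228,-26.4097)
T_B = V + ((C−V)·d_B)·d_B = V + 10.7502·d_B = (0.7666,-15.2252)
sweep = 180° − θ = 73.1377°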